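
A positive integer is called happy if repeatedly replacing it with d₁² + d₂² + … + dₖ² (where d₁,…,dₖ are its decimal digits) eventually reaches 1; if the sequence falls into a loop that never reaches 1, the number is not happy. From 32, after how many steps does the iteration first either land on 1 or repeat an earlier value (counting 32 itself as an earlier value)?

3

32 → 3² + 2² = 13
13 → 1² + 3² = 10
10 → 1² + 0² = 1  — reached 1.
That took 3 steps.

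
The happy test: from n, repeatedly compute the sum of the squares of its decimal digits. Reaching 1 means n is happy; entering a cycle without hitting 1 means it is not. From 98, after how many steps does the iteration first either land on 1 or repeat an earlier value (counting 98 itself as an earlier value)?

9

98 → 9² + 8² = 81 + 64 = 145
145 → 1² + 4² + 5² = 1 + 16 + 25 = 42
42 → 4² + 2² = 16 + 4 = 20
20 → 2² + 0² = 4 + 0 = 4
4 → 4² = 16
16 → 1² + 6² = 1 + 36 = 37
37 → 3² + 7² = 9 + 49 = 58
58 → 5² + 8² = 25 + 64 = 89
89 → 8² + 9² = 64 + 81 = 145  — 145 repeats.
That took 9 steps.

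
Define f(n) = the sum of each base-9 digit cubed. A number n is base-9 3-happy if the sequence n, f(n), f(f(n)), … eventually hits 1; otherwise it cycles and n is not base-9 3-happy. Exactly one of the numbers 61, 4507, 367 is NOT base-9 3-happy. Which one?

61: 61 → 559 → 729 → 1  — reaches 1 (base-9 3-happy)
4507: 4507 → 685 → 577 → 345 → 99 → 9 → 1  — reaches 1 (base-9 3-happy)
367: 367 → 471 → 495 → 217 → 225 → 351 → 91 → 3 → 27 → 27  — repeats 27 (not base-9 3-happy)

367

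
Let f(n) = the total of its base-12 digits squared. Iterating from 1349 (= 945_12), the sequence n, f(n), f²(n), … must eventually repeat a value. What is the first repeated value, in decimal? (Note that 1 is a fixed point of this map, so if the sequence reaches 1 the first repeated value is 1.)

104

1349 = (9,4,5)_12 → 9² + 4² + 5² = 81 + 16 + 25 = 122
122 = (10,2)_12 → 10² + 2² = 100 + 4 = 104
104 = (8,8)_12 → 8² + 8² = 64 + 64 = 128
128 = (10,8)_12 → 10² + 8² = 100 + 64 = 164
164 = (1,1,8)_12 → 1² + 1² + 8² = 1 + 1 + 64 = 66
66 = (5,6)_12 → 5² + 6² = 25 + 36 = 61
61 = (5,1)_12 → 5² + 1² = 25 + 1 = 26
26 = (2,2)_12 → 2² + 2² = 4 + 4 = 8
8 = (8)_12 → 8² = 64
64 = (5,4)_12 → 5² + 4² = 25 + 16 = 41
41 = (3,5)_12 → 3² + 5² = 9 + 25 = 34
34 = (2,10)_12 → 2² + 10² = 4 + 100 = 104  — 104 already appeared earlier.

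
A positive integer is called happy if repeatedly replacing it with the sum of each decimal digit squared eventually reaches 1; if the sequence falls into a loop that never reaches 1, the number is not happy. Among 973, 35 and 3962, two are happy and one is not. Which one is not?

35

973: 973 → 139 → 91 → 82 → 68 → 100 → 1  — reaches 1 (happy)
35: 35 → 34 → 25 → 29 → 85 → 89 → 145 → 42 → 20 → 4 → 16 → 37 → 58 → 89  — repeats 89 (not happy)
3962: 3962 → 130 → 10 → 1  — reaches 1 (happy)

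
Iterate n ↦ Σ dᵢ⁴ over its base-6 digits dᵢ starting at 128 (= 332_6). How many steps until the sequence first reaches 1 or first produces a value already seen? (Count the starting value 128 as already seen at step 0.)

128 = (3,3,2)_6 → 3⁴ + 3⁴ + 2⁴ = 178
178 = (4,5,4)_6 → 4⁴ + 5⁴ + 4⁴ = 1137
1137 = (5,1,3,3)_6 → 5⁴ + 1⁴ + 3⁴ + 3⁴ = 788
788 = (3,3,5,2)_6 → 3⁴ + 3⁴ + 5⁴ + 2⁴ = 803
803 = (3,4,1,5)_6 → 3⁴ + 4⁴ + 1⁴ + 5⁴ = 963
963 = (4,2,4,3)_6 → 4⁴ + 2⁴ + 4⁴ + 3⁴ = 609
609 = (2,4,5,3)_6 → 2⁴ + 4⁴ + 5⁴ + 3⁴ = 978
978 = (4,3,1,0)_6 → 4⁴ + 3⁴ + 1⁴ + 0⁴ = 338
338 = (1,3,2,2)_6 → 1⁴ + 3⁴ + 2⁴ + 2⁴ = 114
114 = (3,1,0)_6 → 3⁴ + 1⁴ + 0⁴ = 82
82 = (2,1,4)_6 → 2⁴ + 1⁴ + 4⁴ = 273
273 = (1,1,3,3)_6 → 1⁴ + 1⁴ + 3⁴ + 3⁴ = 164
164 = (4,3,2)_6 → 4⁴ + 3⁴ + 2⁴ = 353
353 = (1,3,4,5)_6 → 1⁴ + 3⁴ + 4⁴ + 5⁴ = 963  — 963 repeats.
That took 14 steps.

14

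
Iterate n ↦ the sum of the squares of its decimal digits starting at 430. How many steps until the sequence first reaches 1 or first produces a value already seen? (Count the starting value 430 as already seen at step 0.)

12

430 → 25
25 → 29
29 → 85
85 → 89
89 → 145
145 → 42
42 → 20
20 → 4
4 → 16
16 → 37
37 → 58
58 → 89  — 89 repeats.
That took 12 steps.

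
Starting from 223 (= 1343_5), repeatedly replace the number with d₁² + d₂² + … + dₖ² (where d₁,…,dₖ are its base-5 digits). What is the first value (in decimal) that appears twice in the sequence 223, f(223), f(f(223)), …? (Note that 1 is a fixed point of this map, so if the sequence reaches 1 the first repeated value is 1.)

223 = (1,3,4,3)_5 → 1² + 3² + 4² + 3² = 35
35 = (1,2,0)_5 → 1² + 2² + 0² = 5
5 = (1,0)_5 → 1² + 0² = 1  — reached the fixed point 1.
1 → 1, so 1 is the first repeated value.

1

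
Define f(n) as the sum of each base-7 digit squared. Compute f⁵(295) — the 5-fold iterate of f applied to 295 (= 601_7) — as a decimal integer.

37

295 = (6,0,1)_7 → 6² + 0² + 1² = 36 + 0 + 1 = 37
37 = (5,2)_7 → 5² + 2² = 25 + 4 = 29
29 = (4,1)_7 → 4² + 1² = 16 + 1 = 17
17 = (2,3)_7 → 2² + 3² = 4 + 9 = 13
13 = (1,6)_7 → 1² + 6² = 1 + 36 = 37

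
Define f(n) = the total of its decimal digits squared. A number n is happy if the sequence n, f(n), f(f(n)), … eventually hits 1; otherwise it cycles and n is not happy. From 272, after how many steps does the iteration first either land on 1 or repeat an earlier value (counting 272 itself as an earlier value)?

272 → 2² + 7² + 2² = 57
57 → 5² + 7² = 74
74 → 7² + 4² = 65
65 → 6² + 5² = 61
61 → 6² + 1² = 37
37 → 3² + 7² = 58
58 → 5² + 8² = 89
89 → 8² + 9² = 145
145 → 1² + 4² + 5² = 42
42 → 4² + 2² = 20
20 → 2² + 0² = 4
4 → 4² = 16
16 → 1² + 6² = 37  — 37 repeats.
That took 13 steps.

13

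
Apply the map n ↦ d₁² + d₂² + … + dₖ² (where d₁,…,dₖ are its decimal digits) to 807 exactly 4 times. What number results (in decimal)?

807 → 8² + 0² + 7² = 64 + 0 + 49 = 113
113 → 1² + 1² + 3² = 1 + 1 + 9 = 11
11 → 1² + 1² = 1 + 1 = 2
2 → 2² = 4

4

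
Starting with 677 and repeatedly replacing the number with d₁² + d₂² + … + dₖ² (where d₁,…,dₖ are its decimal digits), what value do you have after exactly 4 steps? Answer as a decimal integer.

16

677 → 6² + 7² + 7² = 36 + 49 + 49 = 134
134 → 1² + 3² + 4² = 1 + 9 + 16 = 26
26 → 2² + 6² = 4 + 36 = 40
40 → 4² + 0² = 16 + 0 = 16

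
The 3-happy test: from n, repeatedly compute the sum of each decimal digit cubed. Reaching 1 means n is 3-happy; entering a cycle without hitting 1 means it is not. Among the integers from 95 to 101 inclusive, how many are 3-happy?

1

95: 95 → 854 → 701 → 344 → 155 → 251 → 134 → 92 → 737 → 713 → 371 → 371  (repeats 371)
96: 96 → 945 → 918 → 1242 → 81 → 513 → 153 → 153  (repeats 153)
97: 97 → 1072 → 352 → 160 → 217 → 352  (repeats 352)
98: 98 → 1241 → 74 → 407 → 407  (repeats 407)
99: 99 → 1458 → 702 → 351 → 153 → 153  (repeats 153)
100: 100 → 1  (reaches 1)
101: 101 → 2 → 8 → 512 → 134 → 92 → 737 → 713 → 371 → 371  (repeats 371)
3-happy: 100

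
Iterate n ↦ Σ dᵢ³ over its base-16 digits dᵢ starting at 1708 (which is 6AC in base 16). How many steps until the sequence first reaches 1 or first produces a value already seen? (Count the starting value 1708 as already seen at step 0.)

10

1708 = (6,10,12)_16 → 2944
2944 = (11,8,0)_16 → 1843
1843 = (7,3,3)_16 → 397
397 = (1,8,13)_16 → 2710
2710 = (10,9,6)_16 → 1945
1945 = (7,9,9)_16 → 1801
1801 = (7,0,9)_16 → 1072
1072 = (4,3,0)_16 → 91
91 = (5,11)_16 → 1456
1456 = (5,11,0)_16 → 1456  — 1456 repeats.
That took 10 steps.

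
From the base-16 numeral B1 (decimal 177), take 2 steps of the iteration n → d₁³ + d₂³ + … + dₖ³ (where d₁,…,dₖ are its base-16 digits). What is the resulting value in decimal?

216

177 = (11,1)_16 → 11³ + 1³ = 1332
1332 = (5,3,4)_16 → 5³ + 3³ + 4³ = 216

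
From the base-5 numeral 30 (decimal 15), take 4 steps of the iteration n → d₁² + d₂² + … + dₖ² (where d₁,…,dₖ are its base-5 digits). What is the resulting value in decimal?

15 = (3,0)_5 → 3² + 0² = 9 + 0 = 9
9 = (1,4)_5 → 1² + 4² = 1 + 16 = 17
17 = (3,2)_5 → 3² + 2² = 9 + 4 = 13
13 = (2,3)_5 → 2² + 3² = 4 + 9 = 13

13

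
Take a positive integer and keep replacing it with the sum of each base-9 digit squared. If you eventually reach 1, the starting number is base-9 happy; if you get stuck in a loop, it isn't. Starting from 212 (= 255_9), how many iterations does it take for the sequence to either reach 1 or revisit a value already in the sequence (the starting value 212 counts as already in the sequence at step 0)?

212 = (2,5,5)_9 → 2² + 5² + 5² = 4 + 25 + 25 = 54
54 = (6,0)_9 → 6² + 0² = 36 + 0 = 36
36 = (4,0)_9 → 4² + 0² = 16 + 0 = 16
16 = (1,7)_9 → 1² + 7² = 1 + 49 = 50
50 = (5,5)_9 → 5² + 5² = 25 + 25 = 50  — 50 repeats.
That took 5 steps.

5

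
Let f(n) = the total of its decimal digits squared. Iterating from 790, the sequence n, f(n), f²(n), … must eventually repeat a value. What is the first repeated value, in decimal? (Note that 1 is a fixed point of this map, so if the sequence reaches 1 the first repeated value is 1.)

1

790 → 7² + 9² + 0² = 49 + 81 + 0 = 130
130 → 1² + 3² + 0² = 1 + 9 + 0 = 10
10 → 1² + 0² = 1 + 0 = 1  — reached the fixed point 1.
1 → 1, so 1 is the first repeated value.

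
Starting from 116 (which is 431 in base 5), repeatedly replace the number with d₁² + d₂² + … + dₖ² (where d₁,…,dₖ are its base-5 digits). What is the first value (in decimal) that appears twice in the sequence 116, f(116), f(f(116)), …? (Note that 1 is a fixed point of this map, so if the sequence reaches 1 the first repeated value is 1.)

116 = (4,3,1)_5 → 4² + 3² + 1² = 16 + 9 + 1 = 26
26 = (1,0,1)_5 → 1² + 0² + 1² = 1 + 0 + 1 = 2
2 = (2)_5 → 2² = 4
4 = (4)_5 → 4² = 16
16 = (3,1)_5 → 3² + 1² = 9 + 1 = 10
10 = (2,0)_5 → 2² + 0² = 4 + 0 = 4  — 4 already appeared earlier.

4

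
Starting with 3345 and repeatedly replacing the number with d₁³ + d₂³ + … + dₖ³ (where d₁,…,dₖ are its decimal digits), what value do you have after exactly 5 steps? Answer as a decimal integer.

3345 → 3³ + 3³ + 4³ + 5³ = 243
243 → 2³ + 4³ + 3³ = 99
99 → 9³ + 9³ = 1458
1458 → 1³ + 4³ + 5³ + 8³ = 702
702 → 7³ + 0³ + 2³ = 351

351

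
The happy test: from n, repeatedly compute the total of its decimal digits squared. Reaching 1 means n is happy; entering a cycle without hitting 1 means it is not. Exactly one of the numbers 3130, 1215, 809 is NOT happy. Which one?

3130: 3130 → 19 → 82 → 68 → 100 → 1  — reaches 1 (happy)
1215: 1215 → 31 → 10 → 1  — reaches 1 (happy)
809: 809 → 145 → 42 → 20 → 4 → 16 → 37 → 58 → 89 → 145  — repeats 145 (not happy)

809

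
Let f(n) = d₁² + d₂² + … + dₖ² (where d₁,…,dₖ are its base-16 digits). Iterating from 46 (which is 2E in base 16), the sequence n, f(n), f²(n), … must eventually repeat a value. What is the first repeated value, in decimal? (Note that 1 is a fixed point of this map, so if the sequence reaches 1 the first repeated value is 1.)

169

46 = (2,14)_16 → 200
200 = (12,8)_16 → 208
208 = (13,0)_16 → 169
169 = (10,9)_16 → 181
181 = (11,5)_16 → 146
146 = (9,2)_16 → 85
85 = (5,5)_16 → 50
50 = (3,2)_16 → 13
13 = (13)_16 → 169  — 169 already appeared earlier.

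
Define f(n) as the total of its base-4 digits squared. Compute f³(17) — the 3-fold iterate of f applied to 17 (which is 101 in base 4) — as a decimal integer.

1

17 = (1,0,1)_4 → 1² + 0² + 1² = 1 + 0 + 1 = 2
2 = (2)_4 → 2² = 4
4 = (1,0)_4 → 1² + 0² = 1 + 0 = 1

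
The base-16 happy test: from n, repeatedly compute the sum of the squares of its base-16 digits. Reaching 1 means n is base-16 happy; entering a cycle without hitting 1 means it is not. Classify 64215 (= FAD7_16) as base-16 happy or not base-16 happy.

base-16 happy

64215 = (15,10,13,7)_16 → 15² + 10² + 13² + 7² = 225 + 100 + 169 + 49 = 543
543 = (2,1,15)_16 → 2² + 1² + 15² = 4 + 1 + 225 = 230
230 = (14,6)_16 → 14² + 6² = 196 + 36 = 232
232 = (14,8)_16 → 14² + 8² = 196 + 64 = 260
260 = (1,0,4)_16 → 1² + 0² + 4² = 1 + 0 + 16 = 17
17 = (1,1)_16 → 1² + 1² = 1 + 1 = 2
2 = (2)_16 → 2² = 4
4 = (4)_16 → 4² = 16
16 = (1,0)_16 → 1² + 0² = 1 + 0 = 1  — reached 1.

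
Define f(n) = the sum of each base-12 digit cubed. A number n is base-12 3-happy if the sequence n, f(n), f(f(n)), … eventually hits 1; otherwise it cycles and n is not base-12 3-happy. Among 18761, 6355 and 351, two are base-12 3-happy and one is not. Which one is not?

6355

18761: 18761 → 2152 → 1404 → 1458 → 1217 → 762 → 368 → 736 → 190 → 1028 → 856 → 1520 → 1728 → 1  — reaches 1 (base-12 3-happy)
6355: 6355 → 883 → 560 → 1539 → 1539  — repeats 1539 (not base-12 3-happy)
351: 351 → 160 → 66 → 341 → 197 → 190 → 1028 → 856 → 1520 → 1728 → 1  — reaches 1 (base-12 3-happy)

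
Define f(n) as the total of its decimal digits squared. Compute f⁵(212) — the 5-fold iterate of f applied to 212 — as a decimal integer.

212 → 2² + 1² + 2² = 9
9 → 9² = 81
81 → 8² + 1² = 65
65 → 6² + 5² = 61
61 → 6² + 1² = 37

37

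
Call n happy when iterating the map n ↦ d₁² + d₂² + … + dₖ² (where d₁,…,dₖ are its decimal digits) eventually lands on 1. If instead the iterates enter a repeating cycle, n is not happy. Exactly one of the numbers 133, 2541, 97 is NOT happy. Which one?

133: 133 → 19 → 82 → 68 → 100 → 1  — reaches 1 (happy)
2541: 2541 → 46 → 52 → 29 → 85 → 89 → 145 → 42 → 20 → 4 → 16 → 37 → 58 → 89  — repeats 89 (not happy)
97: 97 → 130 → 10 → 1  — reaches 1 (happy)

2541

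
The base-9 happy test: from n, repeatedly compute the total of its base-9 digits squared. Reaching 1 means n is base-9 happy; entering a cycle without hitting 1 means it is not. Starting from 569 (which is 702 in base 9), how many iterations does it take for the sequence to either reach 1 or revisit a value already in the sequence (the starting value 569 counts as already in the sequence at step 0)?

569 = (7,0,2)_9 → 7² + 0² + 2² = 53
53 = (5,8)_9 → 5² + 8² = 89
89 = (1,0,8)_9 → 1² + 0² + 8² = 65
65 = (7,2)_9 → 7² + 2² = 53  — 53 repeats.
That took 4 steps.

4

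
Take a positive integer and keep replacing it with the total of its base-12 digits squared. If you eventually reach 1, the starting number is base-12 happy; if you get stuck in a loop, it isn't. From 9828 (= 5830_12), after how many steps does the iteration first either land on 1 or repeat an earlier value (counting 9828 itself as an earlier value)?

9828 = (5,8,3,0)_12 → 5² + 8² + 3² + 0² = 25 + 64 + 9 + 0 = 98
98 = (8,2)_12 → 8² + 2² = 64 + 4 = 68
68 = (5,8)_12 → 5² + 8² = 25 + 64 = 89
89 = (7,5)_12 → 7² + 5² = 49 + 25 = 74
74 = (6,2)_12 → 6² + 2² = 36 + 4 = 40
40 = (3,4)_12 → 3² + 4² = 9 + 16 = 25
25 = (2,1)_12 → 2² + 1² = 4 + 1 = 5
5 = (5)_12 → 5² = 25  — 25 repeats.
That took 8 steps.

8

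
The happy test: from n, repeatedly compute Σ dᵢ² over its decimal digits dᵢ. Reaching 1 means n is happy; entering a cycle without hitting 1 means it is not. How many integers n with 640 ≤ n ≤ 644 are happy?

1

640: 640 → 52 → 29 → 85 → 89 → 145 → 42 → 20 → 4 → 16 → 37 → 58 → 89  — not happy
641: 641 → 53 → 34 → 25 → 29 → 85 → 89 → 145 → 42 → 20 → 4 → 16 → 37 → 58 → 89  — not happy
642: 642 → 56 → 61 → 37 → 58 → 89 → 145 → 42 → 20 → 4 → 16 → 37  — not happy
643: 643 → 61 → 37 → 58 → 89 → 145 → 42 → 20 → 4 → 16 → 37  — not happy
644: 644 → 68 → 100 → 1  — happy
happy: 644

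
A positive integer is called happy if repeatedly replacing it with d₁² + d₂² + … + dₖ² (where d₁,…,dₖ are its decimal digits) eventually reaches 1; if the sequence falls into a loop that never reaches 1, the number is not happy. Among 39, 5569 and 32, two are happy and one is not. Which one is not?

39

39: 39 → 90 → 81 → 65 → 61 → 37 → 58 → 89 → 145 → 42 → 20 → 4 → 16 → 37  — repeats 37 (not happy)
5569: 5569 → 167 → 86 → 100 → 1  — reaches 1 (happy)
32: 32 → 13 → 10 → 1  — reaches 1 (happy)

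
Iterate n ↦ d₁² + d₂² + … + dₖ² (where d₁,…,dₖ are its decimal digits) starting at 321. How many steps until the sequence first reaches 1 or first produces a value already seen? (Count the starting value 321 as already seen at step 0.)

321 → 3² + 2² + 1² = 9 + 4 + 1 = 14
14 → 1² + 4² = 1 + 16 = 17
17 → 1² + 7² = 1 + 49 = 50
50 → 5² + 0² = 25 + 0 = 25
25 → 2² + 5² = 4 + 25 = 29
29 → 2² + 9² = 4 + 81 = 85
85 → 8² + 5² = 64 + 25 = 89
89 → 8² + 9² = 64 + 81 = 145
145 → 1² + 4² + 5² = 1 + 16 + 25 = 42
42 → 4² + 2² = 16 + 4 = 20
20 → 2² + 0² = 4 + 0 = 4
4 → 4² = 16
16 → 1² + 6² = 1 + 36 = 37
37 → 3² + 7² = 9 + 49 = 58
58 → 5² + 8² = 25 + 64 = 89  — 89 repeats.
That took 15 steps.

15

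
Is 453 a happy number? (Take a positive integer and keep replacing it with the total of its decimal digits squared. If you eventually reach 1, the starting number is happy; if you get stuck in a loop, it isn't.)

453 → 4² + 5² + 3² = 16 + 25 + 9 = 50
50 → 5² + 0² = 25 + 0 = 25
25 → 2² + 5² = 4 + 25 = 29
29 → 2² + 9² = 4 + 81 = 85
85 → 8² + 5² = 64 + 25 = 89
89 → 8² + 9² = 64 + 81 = 145
145 → 1² + 4² + 5² = 1 + 16 + 25 = 42
42 → 4² + 2² = 16 + 4 = 20
20 → 2² + 0² = 4 + 0 = 4
4 → 4² = 16
16 → 1² + 6² = 1 + 36 = 37
37 → 3² + 7² = 9 + 49 = 58
58 → 5² + 8² = 25 + 64 = 89  — 89 already seen; the sequence cycles without reaching 1.

not happy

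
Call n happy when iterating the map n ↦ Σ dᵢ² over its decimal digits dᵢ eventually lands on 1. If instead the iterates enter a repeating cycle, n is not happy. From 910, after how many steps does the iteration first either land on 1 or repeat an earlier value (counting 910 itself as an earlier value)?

4

910 → 9² + 1² + 0² = 81 + 1 + 0 = 82
82 → 8² + 2² = 64 + 4 = 68
68 → 6² + 8² = 36 + 64 = 100
100 → 1² + 0² + 0² = 1 + 0 + 0 = 1  — reached 1.
That took 4 steps.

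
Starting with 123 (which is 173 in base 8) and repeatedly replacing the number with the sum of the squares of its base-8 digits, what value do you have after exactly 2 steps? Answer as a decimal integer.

123 = (1,7,3)_8 → 59
59 = (7,3)_8 → 58

58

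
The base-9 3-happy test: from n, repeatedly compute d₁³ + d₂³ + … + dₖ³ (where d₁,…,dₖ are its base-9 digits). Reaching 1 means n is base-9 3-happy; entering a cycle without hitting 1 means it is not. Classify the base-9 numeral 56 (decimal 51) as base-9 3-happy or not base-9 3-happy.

base-9 3-happy

51 = (5,6)_9 → 5³ + 6³ = 125 + 216 = 341
341 = (4,1,8)_9 → 4³ + 1³ + 8³ = 64 + 1 + 512 = 577
577 = (7,1,1)_9 → 7³ + 1³ + 1³ = 343 + 1 + 1 = 345
345 = (4,2,3)_9 → 4³ + 2³ + 3³ = 64 + 8 + 27 = 99
99 = (1,2,0)_9 → 1³ + 2³ + 0³ = 1 + 8 + 0 = 9
9 = (1,0)_9 → 1³ + 0³ = 1 + 0 = 1  — reached 1.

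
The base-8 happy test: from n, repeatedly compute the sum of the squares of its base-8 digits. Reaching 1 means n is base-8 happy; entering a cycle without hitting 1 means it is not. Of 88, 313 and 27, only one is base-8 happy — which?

27

88: 88 → 10 → 5 → 25 → 10  — repeats 10 (not base-8 happy)
313: 313 → 66 → 5 → 25 → 10 → 5  — repeats 5 (not base-8 happy)
27: 27 → 18 → 8 → 1  — reaches 1 (base-8 happy)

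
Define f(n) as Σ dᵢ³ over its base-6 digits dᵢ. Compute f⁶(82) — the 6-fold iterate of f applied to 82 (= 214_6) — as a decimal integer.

73

82 = (2,1,4)_6 → 73
73 = (2,0,1)_6 → 9
9 = (1,3)_6 → 28
28 = (4,4)_6 → 128
128 = (3,3,2)_6 → 62
62 = (1,4,2)_6 → 73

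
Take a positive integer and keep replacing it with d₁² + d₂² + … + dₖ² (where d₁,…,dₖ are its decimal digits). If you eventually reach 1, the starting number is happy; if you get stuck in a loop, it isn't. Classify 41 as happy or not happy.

41 → 17
17 → 50
50 → 25
25 → 29
29 → 85
85 → 89
89 → 145
145 → 42
42 → 20
20 → 4
4 → 16
16 → 37
37 → 58
58 → 89  — 89 already seen; the sequence cycles without reaching 1.

not happy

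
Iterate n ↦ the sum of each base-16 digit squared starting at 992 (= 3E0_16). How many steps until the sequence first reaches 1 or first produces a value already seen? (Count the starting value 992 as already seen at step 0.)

992 = (3,14,0)_16 → 3² + 14² + 0² = 205
205 = (12,13)_16 → 12² + 13² = 313
313 = (1,3,9)_16 → 1² + 3² + 9² = 91
91 = (5,11)_16 → 5² + 11² = 146
146 = (9,2)_16 → 9² + 2² = 85
85 = (5,5)_16 → 5² + 5² = 50
50 = (3,2)_16 → 3² + 2² = 13
13 = (13)_16 → 13² = 169
169 = (10,9)_16 → 10² + 9² = 181
181 = (11,5)_16 → 11² + 5² = 146  — 146 repeats.
That took 10 steps.

10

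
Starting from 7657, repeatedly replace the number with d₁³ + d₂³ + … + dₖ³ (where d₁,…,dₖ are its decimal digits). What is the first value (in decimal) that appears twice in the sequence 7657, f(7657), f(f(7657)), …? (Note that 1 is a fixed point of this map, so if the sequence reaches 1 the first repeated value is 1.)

7657 → 7³ + 6³ + 5³ + 7³ = 1027
1027 → 1³ + 0³ + 2³ + 7³ = 352
352 → 3³ + 5³ + 2³ = 160
160 → 1³ + 6³ + 0³ = 217
217 → 2³ + 1³ + 7³ = 352  — 352 already appeared earlier.

352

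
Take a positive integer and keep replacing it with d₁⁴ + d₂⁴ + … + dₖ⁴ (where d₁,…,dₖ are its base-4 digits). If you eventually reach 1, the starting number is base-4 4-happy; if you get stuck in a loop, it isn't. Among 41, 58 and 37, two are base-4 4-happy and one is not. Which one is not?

58

41: 41 → 33 → 17 → 2 → 16 → 1  — reaches 1 (base-4 4-happy)
58: 58 → 113 → 83 → 83  — repeats 83 (not base-4 4-happy)
37: 37 → 18 → 17 → 2 → 16 → 1  — reaches 1 (base-4 4-happy)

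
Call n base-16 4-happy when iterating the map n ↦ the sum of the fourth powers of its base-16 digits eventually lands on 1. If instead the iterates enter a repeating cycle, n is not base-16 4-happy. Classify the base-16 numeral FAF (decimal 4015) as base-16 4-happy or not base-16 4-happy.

4015 = (15,10,15)_16 → 15⁴ + 10⁴ + 15⁴ = 50625 + 10000 + 50625 = 111250
111250 = (1,11,2,9,2)_16 → 1⁴ + 11⁴ + 2⁴ + 9⁴ + 2⁴ = 1 + 14641 + 16 + 6561 + 16 = 21235
21235 = (5,2,15,3)_16 → 5⁴ + 2⁴ + 15⁴ + 3⁴ = 625 + 16 + 50625 + 81 = 51347
51347 = (12,8,9,3)_16 → 12⁴ + 8⁴ + 9⁴ + 3⁴ = 20736 + 4096 + 6561 + 81 = 31474
31474 = (7,10,15,2)_16 → 7⁴ + 10⁴ + 15⁴ + 2⁴ = 2401 + 10000 + 50625 + 16 = 63042
63042 = (15,6,4,2)_16 → 15⁴ + 6⁴ + 4⁴ + 2⁴ = 50625 + 1296 + 256 + 16 = 52193
52193 = (12,11,14,1)_16 → 12⁴ + 11⁴ + 14⁴ + 1⁴ = 20736 + 14641 + 38416 + 1 = 73794
73794 = (1,2,0,4,2)_16 → 1⁴ + 2⁴ + 0⁴ + 4⁴ + 2⁴ = 1 + 16 + 0 + 256 + 16 = 289
289 = (1,2,1)_16 → 1⁴ + 2⁴ + 1⁴ = 1 + 16 + 1 = 18
18 = (1,2)_16 → 1⁴ + 2⁴ = 1 + 16 = 17
17 = (1,1)_16 → 1⁴ + 1⁴ = 1 + 1 = 2
2 = (2)_16 → 2⁴ = 16
16 = (1,0)_16 → 1⁴ + 0⁴ = 1 + 0 = 1  — reached 1.

base-16 4-happy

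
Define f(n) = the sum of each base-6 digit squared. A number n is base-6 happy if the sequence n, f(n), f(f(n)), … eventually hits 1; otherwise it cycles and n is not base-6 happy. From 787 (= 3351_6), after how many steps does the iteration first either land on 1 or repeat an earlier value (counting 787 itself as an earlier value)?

787 = (3,3,5,1)_6 → 3² + 3² + 5² + 1² = 44
44 = (1,1,2)_6 → 1² + 1² + 2² = 6
6 = (1,0)_6 → 1² + 0² = 1  — reached 1.
That took 3 steps.

3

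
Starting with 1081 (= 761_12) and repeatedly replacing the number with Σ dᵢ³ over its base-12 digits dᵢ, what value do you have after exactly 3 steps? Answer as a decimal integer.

1081 = (7,6,1)_12 → 7³ + 6³ + 1³ = 343 + 216 + 1 = 560
560 = (3,10,8)_12 → 3³ + 10³ + 8³ = 27 + 1000 + 512 = 1539
1539 = (10,8,3)_12 → 10³ + 8³ + 3³ = 1000 + 512 + 27 = 1539

1539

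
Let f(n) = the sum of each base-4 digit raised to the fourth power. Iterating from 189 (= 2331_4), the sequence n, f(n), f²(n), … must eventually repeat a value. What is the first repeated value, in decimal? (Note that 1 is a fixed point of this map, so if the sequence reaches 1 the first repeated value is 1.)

83

189 = (2,3,3,1)_4 → 2⁴ + 3⁴ + 3⁴ + 1⁴ = 16 + 81 + 81 + 1 = 179
179 = (2,3,0,3)_4 → 2⁴ + 3⁴ + 0⁴ + 3⁴ = 16 + 81 + 0 + 81 = 178
178 = (2,3,0,2)_4 → 2⁴ + 3⁴ + 0⁴ + 2⁴ = 16 + 81 + 0 + 16 = 113
113 = (1,3,0,1)_4 → 1⁴ + 3⁴ + 0⁴ + 1⁴ = 1 + 81 + 0 + 1 = 83
83 = (1,1,0,3)_4 → 1⁴ + 1⁴ + 0⁴ + 3⁴ = 1 + 1 + 0 + 81 = 83  — 83 already appeared earlier.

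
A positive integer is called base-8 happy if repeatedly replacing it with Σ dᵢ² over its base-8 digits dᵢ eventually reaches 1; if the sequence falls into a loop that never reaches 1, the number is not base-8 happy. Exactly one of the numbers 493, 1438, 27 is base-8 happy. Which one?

27

493: 493 → 99 → 26 → 13 → 26  — repeats 26 (not base-8 happy)
1438: 1438 → 85 → 30 → 45 → 50 → 40 → 25 → 10 → 5 → 25  — repeats 25 (not base-8 happy)
27: 27 → 18 → 8 → 1  — reaches 1 (base-8 happy)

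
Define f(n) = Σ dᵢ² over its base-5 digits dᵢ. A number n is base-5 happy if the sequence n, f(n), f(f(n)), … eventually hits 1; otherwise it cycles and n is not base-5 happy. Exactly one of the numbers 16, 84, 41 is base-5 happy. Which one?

41

16: 16 → 10 → 4 → 16  — repeats 16 (not base-5 happy)
84: 84 → 26 → 2 → 4 → 16 → 10 → 4  — repeats 4 (not base-5 happy)
41: 41 → 11 → 5 → 1  — reaches 1 (base-5 happy)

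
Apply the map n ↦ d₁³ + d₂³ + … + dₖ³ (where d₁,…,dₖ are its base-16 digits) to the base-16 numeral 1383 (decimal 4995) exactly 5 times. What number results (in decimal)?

3528

4995 = (1,3,8,3)_16 → 1³ + 3³ + 8³ + 3³ = 567
567 = (2,3,7)_16 → 2³ + 3³ + 7³ = 378
378 = (1,7,10)_16 → 1³ + 7³ + 10³ = 1344
1344 = (5,4,0)_16 → 5³ + 4³ + 0³ = 189
189 = (11,13)_16 → 11³ + 13³ = 3528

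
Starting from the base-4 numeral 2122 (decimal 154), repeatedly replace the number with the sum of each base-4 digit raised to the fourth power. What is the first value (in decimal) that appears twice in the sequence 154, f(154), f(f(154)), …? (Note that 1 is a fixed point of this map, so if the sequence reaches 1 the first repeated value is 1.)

1

154 = (2,1,2,2)_4 → 2⁴ + 1⁴ + 2⁴ + 2⁴ = 16 + 1 + 16 + 16 = 49
49 = (3,0,1)_4 → 3⁴ + 0⁴ + 1⁴ = 81 + 0 + 1 = 82
82 = (1,1,0,2)_4 → 1⁴ + 1⁴ + 0⁴ + 2⁴ = 1 + 1 + 0 + 16 = 18
18 = (1,0,2)_4 → 1⁴ + 0⁴ + 2⁴ = 1 + 0 + 16 = 17
17 = (1,0,1)_4 → 1⁴ + 0⁴ + 1⁴ = 1 + 0 + 1 = 2
2 = (2)_4 → 2⁴ = 16
16 = (1,0,0)_4 → 1⁴ + 0⁴ + 0⁴ = 1 + 0 + 0 = 1  — reached the fixed point 1.
1 → 1, so 1 is the first repeated value.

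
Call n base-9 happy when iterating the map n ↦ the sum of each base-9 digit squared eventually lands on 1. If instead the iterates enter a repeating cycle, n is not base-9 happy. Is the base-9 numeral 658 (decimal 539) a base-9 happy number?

base-9 happy

539 = (6,5,8)_9 → 6² + 5² + 8² = 125
125 = (1,4,8)_9 → 1² + 4² + 8² = 81
81 = (1,0,0)_9 → 1² + 0² + 0² = 1  — reached 1.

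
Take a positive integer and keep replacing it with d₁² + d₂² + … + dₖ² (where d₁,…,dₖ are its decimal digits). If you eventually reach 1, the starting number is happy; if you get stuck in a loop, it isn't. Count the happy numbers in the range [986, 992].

1

986: 986 → 181 → 66 → 72 → 53 → 34 → 25 → 29 → 85 → 89 → 145 → 42 → 20 → 4 → 16 → 37 → 58 → 89  (repeats 89)
987: 987 → 194 → 98 → 145 → 42 → 20 → 4 → 16 → 37 → 58 → 89 → 145  (repeats 145)
988: 988 → 209 → 85 → 89 → 145 → 42 → 20 → 4 → 16 → 37 → 58 → 89  (repeats 89)
989: 989 → 226 → 44 → 32 → 13 → 10 → 1  (reaches 1)
990: 990 → 162 → 41 → 17 → 50 → 25 → 29 → 85 → 89 → 145 → 42 → 20 → 4 → 16 → 37 → 58 → 89  (repeats 89)
991: 991 → 163 → 46 → 52 → 29 → 85 → 89 → 145 → 42 → 20 → 4 → 16 → 37 → 58 → 89  (repeats 89)
992: 992 → 166 → 73 → 58 → 89 → 145 → 42 → 20 → 4 → 16 → 37 → 58  (repeats 58)
happy: 989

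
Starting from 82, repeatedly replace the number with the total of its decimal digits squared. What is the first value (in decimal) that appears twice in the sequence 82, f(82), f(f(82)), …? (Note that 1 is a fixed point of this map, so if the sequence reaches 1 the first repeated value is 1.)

82 → 8² + 2² = 68
68 → 6² + 8² = 100
100 → 1² + 0² + 0² = 1  — reached the fixed point 1.
1 → 1, so 1 is the first repeated value.

1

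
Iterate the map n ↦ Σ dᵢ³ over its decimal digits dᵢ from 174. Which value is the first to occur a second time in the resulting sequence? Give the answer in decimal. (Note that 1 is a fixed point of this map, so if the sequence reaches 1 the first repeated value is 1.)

174 → 1³ + 7³ + 4³ = 1 + 343 + 64 = 408
408 → 4³ + 0³ + 8³ = 64 + 0 + 512 = 576
576 → 5³ + 7³ + 6³ = 125 + 343 + 216 = 684
684 → 6³ + 8³ + 4³ = 216 + 512 + 64 = 792
792 → 7³ + 9³ + 2³ = 343 + 729 + 8 = 1080
1080 → 1³ + 0³ + 8³ + 0³ = 1 + 0 + 512 + 0 = 513
513 → 5³ + 1³ + 3³ = 125 + 1 + 27 = 153
153 → 1³ + 5³ + 3³ = 1 + 125 + 27 = 153  — 153 already appeared earlier.

153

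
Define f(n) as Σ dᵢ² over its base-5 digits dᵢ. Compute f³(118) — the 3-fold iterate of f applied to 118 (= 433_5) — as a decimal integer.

118 = (4,3,3)_5 → 4² + 3² + 3² = 16 + 9 + 9 = 34
34 = (1,1,4)_5 → 1² + 1² + 4² = 1 + 1 + 16 = 18
18 = (3,3)_5 → 3² + 3² = 9 + 9 = 18

18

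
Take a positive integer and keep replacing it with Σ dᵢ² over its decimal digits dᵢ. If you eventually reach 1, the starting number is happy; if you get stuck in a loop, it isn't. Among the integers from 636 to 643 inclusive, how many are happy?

2

636: 636 → 81 → 65 → 61 → 37 → 58 → 89 → 145 → 42 → 20 → 4 → 16 → 37  — not happy
637: 637 → 94 → 97 → 130 → 10 → 1  — happy
638: 638 → 109 → 82 → 68 → 100 → 1  — happy
639: 639 → 126 → 41 → 17 → 50 → 25 → 29 → 85 → 89 → 145 → 42 → 20 → 4 → 16 → 37 → 58 → 89  — not happy
640: 640 → 52 → 29 → 85 → 89 → 145 → 42 → 20 → 4 → 16 → 37 → 58 → 89  — not happy
641: 641 → 53 → 34 → 25 → 29 → 85 → 89 → 145 → 42 → 20 → 4 → 16 → 37 → 58 → 89  — not happy
642: 642 → 56 → 61 → 37 → 58 → 89 → 145 → 42 → 20 → 4 → 16 → 37  — not happy
643: 643 → 61 → 37 → 58 → 89 → 145 → 42 → 20 → 4 → 16 → 37  — not happy
happy: 637, 638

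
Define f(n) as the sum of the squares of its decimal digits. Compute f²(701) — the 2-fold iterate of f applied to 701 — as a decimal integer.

25

701 → 7² + 0² + 1² = 50
50 → 5² + 0² = 25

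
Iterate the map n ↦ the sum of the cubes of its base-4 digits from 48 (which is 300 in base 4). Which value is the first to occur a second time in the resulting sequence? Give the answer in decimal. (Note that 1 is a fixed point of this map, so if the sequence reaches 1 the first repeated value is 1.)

48 = (3,0,0)_4 → 27
27 = (1,2,3)_4 → 36
36 = (2,1,0)_4 → 9
9 = (2,1)_4 → 9  — 9 already appeared earlier.

9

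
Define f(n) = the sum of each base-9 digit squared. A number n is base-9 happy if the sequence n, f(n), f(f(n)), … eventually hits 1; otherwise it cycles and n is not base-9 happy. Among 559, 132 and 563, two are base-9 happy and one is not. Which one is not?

559: 559 → 101 → 9 → 1  — reaches 1 (base-9 happy)
132: 132 → 62 → 100 → 6 → 36 → 16 → 50 → 50  — repeats 50 (not base-9 happy)
563: 563 → 125 → 81 → 1  — reaches 1 (base-9 happy)

132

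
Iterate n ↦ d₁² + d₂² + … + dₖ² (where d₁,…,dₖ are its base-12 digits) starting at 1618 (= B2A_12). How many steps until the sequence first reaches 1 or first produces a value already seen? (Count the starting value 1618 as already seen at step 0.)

1618 = (11,2,10)_12 → 11² + 2² + 10² = 121 + 4 + 100 = 225
225 = (1,6,9)_12 → 1² + 6² + 9² = 1 + 36 + 81 = 118
118 = (9,10)_12 → 9² + 10² = 81 + 100 = 181
181 = (1,3,1)_12 → 1² + 3² + 1² = 1 + 9 + 1 = 11
11 = (11)_12 → 11² = 121
121 = (10,1)_12 → 10² + 1² = 100 + 1 = 101
101 = (8,5)_12 → 8² + 5² = 64 + 25 = 89
89 = (7,5)_12 → 7² + 5² = 49 + 25 = 74
74 = (6,2)_12 → 6² + 2² = 36 + 4 = 40
40 = (3,4)_12 → 3² + 4² = 9 + 16 = 25
25 = (2,1)_12 → 2² + 1² = 4 + 1 = 5
5 = (5)_12 → 5² = 25  — 25 repeats.
That took 12 steps.

12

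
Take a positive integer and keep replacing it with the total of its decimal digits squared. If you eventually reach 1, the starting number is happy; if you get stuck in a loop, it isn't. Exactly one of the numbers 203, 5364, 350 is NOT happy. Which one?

350

203: 203 → 13 → 10 → 1  — reaches 1 (happy)
5364: 5364 → 86 → 100 → 1  — reaches 1 (happy)
350: 350 → 34 → 25 → 29 → 85 → 89 → 145 → 42 → 20 → 4 → 16 → 37 → 58 → 89  — repeats 89 (not happy)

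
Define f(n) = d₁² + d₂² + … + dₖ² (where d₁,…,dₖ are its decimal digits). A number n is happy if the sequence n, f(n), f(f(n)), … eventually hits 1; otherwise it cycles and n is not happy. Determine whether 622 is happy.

622 → 44
44 → 32
32 → 13
13 → 10
10 → 1  — reached 1.

happy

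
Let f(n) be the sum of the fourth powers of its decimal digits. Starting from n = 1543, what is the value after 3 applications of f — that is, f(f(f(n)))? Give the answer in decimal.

1543 → 1⁴ + 5⁴ + 4⁴ + 3⁴ = 963
963 → 9⁴ + 6⁴ + 3⁴ = 7938
7938 → 7⁴ + 9⁴ + 3⁴ + 8⁴ = 13139

13139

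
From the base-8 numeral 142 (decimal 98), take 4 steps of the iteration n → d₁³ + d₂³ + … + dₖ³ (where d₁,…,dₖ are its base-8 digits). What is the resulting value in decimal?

98 = (1,4,2)_8 → 73
73 = (1,1,1)_8 → 3
3 = (3)_8 → 27
27 = (3,3)_8 → 54

54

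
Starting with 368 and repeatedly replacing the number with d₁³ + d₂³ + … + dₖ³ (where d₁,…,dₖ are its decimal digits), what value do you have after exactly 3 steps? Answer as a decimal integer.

368 → 755
755 → 593
593 → 881

881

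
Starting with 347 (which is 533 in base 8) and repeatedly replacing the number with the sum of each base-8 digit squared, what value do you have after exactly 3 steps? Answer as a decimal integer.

20

347 = (5,3,3)_8 → 43
43 = (5,3)_8 → 34
34 = (4,2)_8 → 20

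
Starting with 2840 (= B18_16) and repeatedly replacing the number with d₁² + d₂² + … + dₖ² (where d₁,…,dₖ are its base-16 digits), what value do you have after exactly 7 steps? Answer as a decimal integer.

2840 = (11,1,8)_16 → 11² + 1² + 8² = 186
186 = (11,10)_16 → 11² + 10² = 221
221 = (13,13)_16 → 13² + 13² = 338
338 = (1,5,2)_16 → 1² + 5² + 2² = 30
30 = (1,14)_16 → 1² + 14² = 197
197 = (12,5)_16 → 12² + 5² = 169
169 = (10,9)_16 → 10² + 9² = 181

181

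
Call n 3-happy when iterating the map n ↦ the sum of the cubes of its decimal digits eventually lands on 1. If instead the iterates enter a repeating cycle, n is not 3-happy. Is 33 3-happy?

33 → 3³ + 3³ = 27 + 27 = 54
54 → 5³ + 4³ = 125 + 64 = 189
189 → 1³ + 8³ + 9³ = 1 + 512 + 729 = 1242
1242 → 1³ + 2³ + 4³ + 2³ = 1 + 8 + 64 + 8 = 81
81 → 8³ + 1³ = 512 + 1 = 513
513 → 5³ + 1³ + 3³ = 125 + 1 + 27 = 153
153 → 1³ + 5³ + 3³ = 1 + 125 + 27 = 153  — 153 already seen; the sequence cycles without reaching 1.

not 3-happy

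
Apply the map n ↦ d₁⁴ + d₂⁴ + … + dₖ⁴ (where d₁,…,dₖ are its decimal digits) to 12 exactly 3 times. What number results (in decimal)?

12 → 1⁴ + 2⁴ = 1 + 16 = 17
17 → 1⁴ + 7⁴ = 1 + 2401 = 2402
2402 → 2⁴ + 4⁴ + 0⁴ + 2⁴ = 16 + 256 + 0 + 16 = 288

288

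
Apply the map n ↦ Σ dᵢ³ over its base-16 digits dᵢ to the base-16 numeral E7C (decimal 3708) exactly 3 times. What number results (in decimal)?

3708 = (14,7,12)_16 → 14³ + 7³ + 12³ = 2744 + 343 + 1728 = 4815
4815 = (1,2,12,15)_16 → 1³ + 2³ + 12³ + 15³ = 1 + 8 + 1728 + 3375 = 5112
5112 = (1,3,15,8)_16 → 1³ + 3³ + 15³ + 8³ = 1 + 27 + 3375 + 512 = 3915

3915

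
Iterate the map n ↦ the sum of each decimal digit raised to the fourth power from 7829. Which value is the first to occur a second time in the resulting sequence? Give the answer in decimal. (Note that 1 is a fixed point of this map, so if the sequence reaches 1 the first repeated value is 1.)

7829 → 13074
13074 → 2739
2739 → 9059
9059 → 13747
13747 → 5140
5140 → 882
882 → 8208
8208 → 8208  — 8208 already appeared earlier.

8208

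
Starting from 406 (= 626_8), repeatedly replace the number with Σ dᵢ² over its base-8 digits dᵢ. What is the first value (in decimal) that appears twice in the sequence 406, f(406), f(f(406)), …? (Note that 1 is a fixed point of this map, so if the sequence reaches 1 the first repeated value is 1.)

1

406 = (6,2,6)_8 → 6² + 2² + 6² = 76
76 = (1,1,4)_8 → 1² + 1² + 4² = 18
18 = (2,2)_8 → 2² + 2² = 8
8 = (1,0)_8 → 1² + 0² = 1  — reached the fixed point 1.
1 → 1, so 1 is the first repeated value.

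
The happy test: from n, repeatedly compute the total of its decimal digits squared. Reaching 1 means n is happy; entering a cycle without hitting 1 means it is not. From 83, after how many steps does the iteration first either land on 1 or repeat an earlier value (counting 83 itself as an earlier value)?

10

83 → 8² + 3² = 73
73 → 7² + 3² = 58
58 → 5² + 8² = 89
89 → 8² + 9² = 145
145 → 1² + 4² + 5² = 42
42 → 4² + 2² = 20
20 → 2² + 0² = 4
4 → 4² = 16
16 → 1² + 6² = 37
37 → 3² + 7² = 58  — 58 repeats.
That took 10 steps.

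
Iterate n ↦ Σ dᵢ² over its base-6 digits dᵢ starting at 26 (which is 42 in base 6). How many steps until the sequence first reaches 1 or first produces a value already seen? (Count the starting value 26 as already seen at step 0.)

8

26 = (4,2)_6 → 4² + 2² = 20
20 = (3,2)_6 → 3² + 2² = 13
13 = (2,1)_6 → 2² + 1² = 5
5 = (5)_6 → 5² = 25
25 = (4,1)_6 → 4² + 1² = 17
17 = (2,5)_6 → 2² + 5² = 29
29 = (4,5)_6 → 4² + 5² = 41
41 = (1,0,5)_6 → 1² + 0² + 5² = 26  — 26 repeats.
That took 8 steps.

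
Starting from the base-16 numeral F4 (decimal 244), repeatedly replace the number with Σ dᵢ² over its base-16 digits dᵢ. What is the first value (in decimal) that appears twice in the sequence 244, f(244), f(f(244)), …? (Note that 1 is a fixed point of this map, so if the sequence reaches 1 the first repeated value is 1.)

244 = (15,4)_16 → 15² + 4² = 225 + 16 = 241
241 = (15,1)_16 → 15² + 1² = 225 + 1 = 226
226 = (14,2)_16 → 14² + 2² = 196 + 4 = 200
200 = (12,8)_16 → 12² + 8² = 144 + 64 = 208
208 = (13,0)_16 → 13² + 0² = 169 + 0 = 169
169 = (10,9)_16 → 10² + 9² = 100 + 81 = 181
181 = (11,5)_16 → 11² + 5² = 121 + 25 = 146
146 = (9,2)_16 → 9² + 2² = 81 + 4 = 85
85 = (5,5)_16 → 5² + 5² = 25 + 25 = 50
50 = (3,2)_16 → 3² + 2² = 9 + 4 = 13
13 = (13)_16 → 13² = 169  — 169 already appeared earlier.

169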